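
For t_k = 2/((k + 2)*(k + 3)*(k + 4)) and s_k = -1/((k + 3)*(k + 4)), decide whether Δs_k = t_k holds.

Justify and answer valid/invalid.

s_(k+1) = -1/((k + 4)*(k + 5))
s_(k+1) − s_k = 2/(k**3 + 12*k**2 + 47*k + 60)
(s_(k+1) − s_k) − t_k = -6/(k**4 + 14*k**3 + 71*k**2 + 154*k + 120)

Invalid: residual -6/(k**4 + 14*k**3 + 71*k**2 + 154*k + 120) ≠ 0.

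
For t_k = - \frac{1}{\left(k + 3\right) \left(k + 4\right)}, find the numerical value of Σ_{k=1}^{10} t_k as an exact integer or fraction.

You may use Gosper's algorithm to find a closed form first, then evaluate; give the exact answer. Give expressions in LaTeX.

Σ = -5/28

t_(k+1)/t_k = (k + 3)/(k + 5).
A = k + 3, B = k + 5, C = 1.
Set up (k + 3)·f(k+1) − (k + 4)·f(k) − (1) = 0.
deg f ≤ 1 (via 1,1,0).
Solving with deg f ≤ 1: f(k) = k/3.
R(k) = B(k−1)·f(k)/C(k) = k*(k + 4)/3; s_k = R·t_k = -k/(3*k + 9).
Δs = -1/(k**2 + 7*k + 12), as required.
Sum = s_(11) − s_(1); s_(11) = -11/42, s_(1) = -1/12 ⇒ -5/28.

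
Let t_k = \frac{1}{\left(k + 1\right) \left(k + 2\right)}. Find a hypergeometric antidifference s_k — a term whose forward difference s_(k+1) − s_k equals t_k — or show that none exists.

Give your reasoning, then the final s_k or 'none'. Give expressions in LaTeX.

t_(k+1)/t_k = (k + 1)/(k + 3).
Gosper form: A/B · C(k+1)/C(k) with A=k + 1, B=k + 3, C=1.
f must satisfy (k + 1)·f(k+1) − (k + 2)·f(k) = 1.
d = 1 from the (1,1,0) case.
Solving with deg f ≤ 1: f(k) = k.
R(k) = B(k−1)·f(k)/C(k) = k*(k + 2); s_k = R·t_k = k/(k + 1).
s_(k+1) − s_k = 1/(k**2 + 3*k + 2) = t_k.

s_k = \frac{k}{k + 1}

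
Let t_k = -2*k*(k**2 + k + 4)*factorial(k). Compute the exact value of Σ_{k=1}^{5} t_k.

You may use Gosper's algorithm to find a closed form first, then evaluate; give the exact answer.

Σ = -46076

Ratio r(k) = (k + 1)**2*(k + (k + 1)**2 + 5)/(k*(k**2 + k + 4)).
Take A(k)=k + 1, B(k)=1, C(k)=k**3 + k**2 + 4*k.
Solve (k + 1)·f(k+1) − (1)·f(k) = k**3 + k**2 + 4*k.
From deg A=1, deg B=0, deg C=3: d=2.
Match coefficients ⇒ f(k) = k**2 - k + 2.
Certificate R = B(k−1)f/C = (k**2 - k + 2)/(k*(k**2 + k + 4)) gives s_k = -2*(k**2 - k + 2)*factorial(k).
s_(k+1) − s_k = -2*k*(k**2 + k + 4)*factorial(k) = t_k.
Telescoping: Σ = s_(6) − s_(1) = -46080 − (-4) = -46076.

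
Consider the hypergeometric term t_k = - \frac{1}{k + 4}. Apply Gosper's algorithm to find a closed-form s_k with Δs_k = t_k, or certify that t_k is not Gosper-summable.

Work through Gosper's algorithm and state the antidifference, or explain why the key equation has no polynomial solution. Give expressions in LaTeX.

no hypergeometric antidifference exists

Compute t_(k+1)/t_k: get (k + 4)/(k + 5).
Take A(k)=k + 4, B(k)=k + 5, C(k)=1.
f must satisfy (k + 4)·f(k+1) − (k + 4)·f(k) = 1.
deg f ≤ 0 (via 1,1,0).
Generic f = c0 gives residual -1; -1 = 0 cannot hold, so t_k is not Gosper-summable.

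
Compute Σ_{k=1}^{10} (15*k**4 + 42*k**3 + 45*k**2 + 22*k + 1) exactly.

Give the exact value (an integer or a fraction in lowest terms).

Ratio r(k) = (15*k**4 + 102*k**3 + 261*k**2 + 298*k + 125)/(15*k**4 + 42*k**3 + 45*k**2 + 22*k + 1).
Gosper form: A/B · C(k+1)/C(k) with A=1, B=1, C=k**4 + 14*k**3/5 + 3*k**2 + 22*k/15 + 1/15.
Solve (1)·f(k+1) − (1)·f(k) = k**4 + 14*k**3/5 + 3*k**2 + 22*k/15 + 1/15.
d = 5 from the (0,0,4) case.
Match coefficients ⇒ f(k) = k*(3*k**4 + 3*k**3 - k**2 - k - 3)/15.
R(k) = B(k−1)·f(k)/C(k) = k*(3*k**4 + 3*k**3 - k**2 - k - 3)/(15*k**4 + 42*k**3 + 45*k**2 + 22*k + 1); s_k = R·t_k = k*(3*k**4 + 3*k**3 - k**2 - k - 3).
Δs = 15*k**4 + 42*k**3 + 45*k**2 + 22*k + 1, as required.
Σ_(k=1)^(10) t_k = s_(11) − s_(1) = 525591 − (1) = 525590.

Σ = 525590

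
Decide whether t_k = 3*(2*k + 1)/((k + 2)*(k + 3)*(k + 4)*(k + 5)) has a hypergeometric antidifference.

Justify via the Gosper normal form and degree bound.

Yes. s_k = k*(k**2 + 9*k + 2)/(8*(k + 2)*(k + 3)*(k + 4)).

Step 1: r(k) = (k + 2)*(2*k + 3)/((k + 6)*(2*k + 1)).
Normal form (A,B,C) = (k + 2, k + 6, k + 1/2).
Solve (k + 2)·f(k+1) − (k + 5)·f(k) = k + 1/2.
From deg A=1, deg B=1, deg C=1: d=3.
Match coefficients ⇒ f(k) = k*(k**2 + 9*k + 2)/48.
R(k) = B(k−1)·f(k)/C(k) = k*(k + 5)*(k**2 + 9*k + 2)/(24*(2*k + 1)); s_k = R·t_k = k*(k**2 + 9*k + 2)/(8*(k + 2)*(k + 3)*(k + 4)).
Verify: 3*(2*k + 1)/(k**4 + 14*k**3 + 71*k**2 + 154*k + 120) matches t_k.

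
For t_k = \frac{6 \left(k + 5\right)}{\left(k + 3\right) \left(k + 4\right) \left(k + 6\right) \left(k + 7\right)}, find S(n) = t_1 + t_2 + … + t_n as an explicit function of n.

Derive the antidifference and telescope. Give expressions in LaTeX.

S(n) = \frac{3 n \left(n + 11\right)}{28 \left(n^{2} + 11 n + 28\right)}

Step 1: r(k) = (k + 3)*(k + 6)**2/((k + 5)**2*(k + 8)).
Factor: A=k + 3; B=k + 8; C=k**2 + 10*k + 25.
f must satisfy (k + 3)·f(k+1) − (k + 7)·f(k) = k**2 + 10*k + 25.
d = 4 from the (1,1,2) case.
Coefficient equations give f(k) = k*(k + 4)*(k + 5)*(k + 9)/36.
So s_k = (B(k−1)f/C)·t_k = (k*(k + 4)*(k + 7)*(k + 9)/(36*(k + 5)))·t_k = k*(k + 9)/(6*(k**2 + 9*k + 18)).
Check: Δs_k = 6*(k + 5)/(k**4 + 20*k**3 + 145*k**2 + 450*k + 504). ✓
s_(n+1) = (n**2 + 11*n + 10)/(6*(n**2 + 11*n + 28)) and s_(1) = 5/84, so S(n) = 3*n*(n + 11)/(28*(n**2 + 11*n + 28)).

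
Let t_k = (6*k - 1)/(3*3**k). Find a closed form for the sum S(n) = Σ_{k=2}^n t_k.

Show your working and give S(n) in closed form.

Compute t_(k+1)/t_k: get (6*k + 5)/(3*(6*k - 1)).
Normal form (A,B,C) = (1/3, 1, k - 1/6).
Key eq: (1/3)·f(k+1) = (1)·f(k) + (k - 1/6).
Bound: deg f ≤ 1.
Match coefficients ⇒ f(k) = -(3*k + 1)/2.
Then R = B(k−1)f/C = -3*(3*k + 1)/(6*k - 1), so s_k = R(k)·t_k = (-3*k - 1)/3**k.
Check: Δs_k = (6*k - 1)/(3*3**k). ✓
s_(n+1) = 3**(-n - 1)*(-3*n - 4) and s_(2) = -7/9, so S(n) = 3**(-n - 2)*(7*3**n - 9*n - 12).

S(n) = 3**(-n - 2)*(7*3**n - 9*n - 12)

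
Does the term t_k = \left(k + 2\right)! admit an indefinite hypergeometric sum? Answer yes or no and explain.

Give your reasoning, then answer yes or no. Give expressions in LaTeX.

No — key equation has no polynomial f.

Step 1: r(k) = k + 3.
So A=k + 3 and B=1, with C=1.
f must satisfy (k + 3)·f(k+1) − (1)·f(k) = 1.
deg f ≤ -1 (via 1,0,0).
deg f ≤ -1 is impossible — no certificate.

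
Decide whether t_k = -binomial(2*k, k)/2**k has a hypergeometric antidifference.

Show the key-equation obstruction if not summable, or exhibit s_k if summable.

Ratio r(k) = (2*k + 1)/(k + 1).
Normal form (A,B,C) = (2*k + 1, k + 1, 1).
Key eq: (2*k + 1)·f(k+1) = (k)·f(k) + (1).
Bound: deg f ≤ -1.
d = -1 < 0 ⇒ no nonzero polynomial f; not summable.

No — key equation has no polynomial f.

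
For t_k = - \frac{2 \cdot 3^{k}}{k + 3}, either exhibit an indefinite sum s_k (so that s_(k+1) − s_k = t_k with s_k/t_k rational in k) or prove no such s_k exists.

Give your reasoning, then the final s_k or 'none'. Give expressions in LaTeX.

t_(k+1)/t_k = 3*(k + 3)/(k + 4).
So A=3*k + 9 and B=k + 4, with C=1.
Set up (3*k + 9)·f(k+1) − (k + 3)·f(k) − (1) = 0.
Bound: deg f ≤ -1.
Negative degree bound (-1): no f exists, t_k not Gosper-summable.

none — t_k is not Gosper-summable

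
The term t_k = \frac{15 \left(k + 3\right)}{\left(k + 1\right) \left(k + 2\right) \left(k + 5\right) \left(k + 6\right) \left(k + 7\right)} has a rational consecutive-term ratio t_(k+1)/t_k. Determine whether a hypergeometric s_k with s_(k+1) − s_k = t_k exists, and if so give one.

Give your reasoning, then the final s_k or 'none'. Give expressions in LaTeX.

Step 1: r(k) = (k + 1)*(k + 4)*(k + 5)/((k + 3)**2*(k + 8)).
Take A(k)=k + 1, B(k)=k + 8, C(k)=k**3 + 10*k**2 + 33*k + 36.
Solve (k + 1)·f(k+1) − (k + 7)·f(k) = k**3 + 10*k**2 + 33*k + 36.
d = 6 from the (1,1,3) case.
Match coefficients ⇒ f(k) = k*(k + 2)*(k + 3)*(k + 4)*(k**2 + 12*k + 41)/90.
R(k) = B(k−1)·f(k)/C(k) = k*(k + 2)*(k + 7)*(k**2 + 12*k + 41)/(90*(k + 3)); s_k = R·t_k = k*(k**2 + 12*k + 41)/(6*(k**3 + 12*k**2 + 41*k + 30)).
Check: Δs_k = 15*(k + 3)/(k**5 + 21*k**4 + 163*k**3 + 567*k**2 + 844*k + 420). ✓

s_k = \frac{k \left(k^{2} + 12 k + 41\right)}{6 \left(k^{3} + 12 k^{2} + 41 k + 30\right)}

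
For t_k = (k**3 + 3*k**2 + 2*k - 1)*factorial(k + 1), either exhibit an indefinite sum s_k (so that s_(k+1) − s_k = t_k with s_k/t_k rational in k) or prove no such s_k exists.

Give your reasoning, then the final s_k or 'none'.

Step 1: r(k) = (k**4 + 8*k**3 + 23*k**2 + 27*k + 10)/(k**3 + 3*k**2 + 2*k - 1).
So A=k + 2 and B=1, with C=k**3 + 3*k**2 + 2*k - 1.
Set up (k + 2)·f(k+1) − (1)·f(k) − (k**3 + 3*k**2 + 2*k - 1) = 0.
Bound: deg f ≤ 2.
Solve for f: f(k) = k**2 - 3 (degree 2 ≤ 2).
Then R = B(k−1)f/C = (k**2 - 3)/(k**3 + 3*k**2 + 2*k - 1), so s_k = R(k)·t_k = (k**2 - 3)*factorial(k + 1).
s_(k+1) − s_k = (k**3 + 3*k**2 + 2*k - 1)*factorial(k + 1) = t_k.

s_k = (k**2 - 3)*factorial(k + 1)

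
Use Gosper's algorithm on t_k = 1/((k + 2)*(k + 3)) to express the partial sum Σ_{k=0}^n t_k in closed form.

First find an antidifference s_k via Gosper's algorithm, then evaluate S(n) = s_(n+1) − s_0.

Compute t_(k+1)/t_k: get (k + 2)/(k + 4).
So A=k + 2 and B=k + 4, with C=1.
Need (k + 2)·f(k+1) − (k + 3)·f(k) = 1.
deg f ≤ 1 (via 1,1,0).
A polynomial solution: f(k) = k/2.
Then R = B(k−1)f/C = k*(k + 3)/2, so s_k = R(k)·t_k = k/(2*(k + 2)).
Check: Δs_k = 1/(k**2 + 5*k + 6). ✓
s_(n+1) = (n + 1)/(2*(n + 3)) and s_(0) = 0, so S(n) = (n + 1)/(2*(n + 3)).

S(n) = (n + 1)/(2*(n + 3))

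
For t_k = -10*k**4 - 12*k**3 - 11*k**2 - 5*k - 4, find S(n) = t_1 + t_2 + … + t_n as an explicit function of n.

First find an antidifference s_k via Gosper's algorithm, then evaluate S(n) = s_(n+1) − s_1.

Ratio r(k) = (10*k**4 + 52*k**3 + 107*k**2 + 103*k + 42)/(10*k**4 + 12*k**3 + 11*k**2 + 5*k + 4).
Normal form (A,B,C) = (1, 1, k**4 + 6*k**3/5 + 11*k**2/10 + k/2 + 2/5).
f must satisfy (1)·f(k+1) − (1)·f(k) = k**4 + 6*k**3/5 + 11*k**2/10 + k/2 + 2/5.
Degrees (0,0,4) ⇒ d ≤ 5.
Match coefficients ⇒ f(k) = k*(2*k**4 - 2*k**3 + k**2 + 3)/10.
Certificate R = B(k−1)f/C = k*(2*k**4 - 2*k**3 + k**2 + 3)/(10*k**4 + 12*k**3 + 11*k**2 + 5*k + 4) gives s_k = k*(-2*k**4 + 2*k**3 - k**2 - 3).
Check: Δs_k = -10*k**4 - 12*k**3 - 11*k**2 - 5*k - 4. ✓
Σ_(k=1)^n t_k = s_(n+1) − s_(1) = (-2*n**5 - 8*n**4 - 13*n**3 - 11*n**2 - 8*n - 4) − (-4), i.e. n*(-2*n**4 - 8*n**3 - 13*n**2 - 11*n - 8).

S(n) = n*(-2*n**4 - 8*n**3 - 13*n**2 - 11*n - 8)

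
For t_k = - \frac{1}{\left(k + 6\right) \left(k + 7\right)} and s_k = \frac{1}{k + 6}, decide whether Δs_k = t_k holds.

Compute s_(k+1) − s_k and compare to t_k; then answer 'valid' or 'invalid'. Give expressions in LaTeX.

Valid — Δs_k = t_k.

s_(k+1) = 1/(k + 7)
s_(k+1) − s_k = -1/((k + 6)*(k + 7))
(s_(k+1) − s_k) − t_k = 0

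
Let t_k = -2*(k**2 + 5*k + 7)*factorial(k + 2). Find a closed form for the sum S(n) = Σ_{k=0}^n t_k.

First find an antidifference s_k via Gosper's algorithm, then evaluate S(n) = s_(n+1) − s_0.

S(n) = -2*n*factorial(n + 3) - 6*factorial(n + 3) + 8

Ratio r(k) = (k + 3)*(5*k + (k + 1)**2 + 12)/(k**2 + 5*k + 7).
A = k + 3, B = 1, C = k**2 + 5*k + 7.
f must satisfy (k + 3)·f(k+1) − (1)·f(k) = k**2 + 5*k + 7.
From deg A=1, deg B=0, deg C=2: d=1.
Match coefficients ⇒ f(k) = k + 2.
Get s_k = R·t_k = -2*(k + 2)*factorial(k + 2) with R(k) = B(k−1)f(k)/C(k) = (k + 2)/(k**2 + 5*k + 7).
Verify: -2*(k**2 + 5*k + 7)*factorial(k + 2) matches t_k.
s_(n+1) = -2*(n + 3)*factorial(n + 3) and s_(0) = -8, so S(n) = -2*n*factorial(n + 3) - 6*factorial(n + 3) + 8.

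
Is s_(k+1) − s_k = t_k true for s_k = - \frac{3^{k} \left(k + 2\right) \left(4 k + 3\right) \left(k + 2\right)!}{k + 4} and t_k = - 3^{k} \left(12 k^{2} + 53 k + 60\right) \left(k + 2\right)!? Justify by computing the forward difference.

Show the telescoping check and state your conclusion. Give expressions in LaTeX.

Invalid: residual \frac{2 \cdot 3^{k} \left(12 k^{3} + 101 k^{2} + 268 k + 237\right) \left(k + 2\right)!}{\left(k + 4\right) \left(k + 5\right)} ≠ 0.

s_(k+1) = -3**(k + 1)*(k + 3)*(4*k + 7)*factorial(k + 3)/(k + 5)
s_(k+1) − s_k = -3**k*(12*k**4 + 137*k**3 + 575*k**2 + 1064*k + 726)*factorial(k + 2)/((k + 4)*(k + 5))
(s_(k+1) − s_k) − t_k = 2*3**k*(12*k**3 + 101*k**2 + 268*k + 237)*factorial(k + 2)/((k + 4)*(k + 5))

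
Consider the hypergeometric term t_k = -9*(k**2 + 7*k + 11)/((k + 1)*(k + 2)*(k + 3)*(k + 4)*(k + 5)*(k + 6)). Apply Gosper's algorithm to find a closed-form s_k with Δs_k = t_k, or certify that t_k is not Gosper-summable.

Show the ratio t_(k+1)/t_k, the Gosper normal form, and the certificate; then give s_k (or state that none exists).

The ratio is (k + 1)*(7*k + (k + 1)**2 + 18)/((k + 7)*(k**2 + 7*k + 11)).
Factor: A=k + 1; B=k + 7; C=k**2 + 7*k + 11.
Key eq: (k + 1)·f(k+1) = (k + 6)·f(k) + (k**2 + 7*k + 11).
From deg A=1, deg B=1, deg C=2: d=5.
Coefficient equations give f(k) = k*(k + 2)*(k + 4)*(k**2 + 9*k + 23)/45.
Then R = B(k−1)f/C = k*(k + 2)*(k + 4)*(k + 6)*(k**2 + 9*k + 23)/(45*(k**2 + 7*k + 11)), so s_k = R(k)·t_k = k*(-k**2 - 9*k - 23)/(5*(k**3 + 9*k**2 + 23*k + 15)).
s_(k+1) − s_k = 9*(-k**2 - 7*k - 11)/(k**6 + 21*k**5 + 175*k**4 + 735*k**3 + 1624*k**2 + 1764*k + 720) = t_k.

s_k = k*(-k**2 - 9*k - 23)/(5*(k**3 + 9*k**2 + 23*k + 15))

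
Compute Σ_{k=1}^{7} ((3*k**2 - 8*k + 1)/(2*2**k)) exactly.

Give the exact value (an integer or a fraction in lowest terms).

Σ = 103/128

The ratio is (3*k**2 - 2*k - 4)/(2*(3*k**2 - 8*k + 1)).
So A=1/2 and B=1, with C=k**2 - 8*k/3 + 1/3.
Need (1/2)·f(k+1) − (1)·f(k) = k**2 - 8*k/3 + 1/3.
Degrees (0,0,2) ⇒ d ≤ 2.
Solving with deg f ≤ 2: f(k) = -2*(3*k**2 - 2*k + 2)/3.
Certificate R = B(k−1)f/C = -2*(3*k**2 - 2*k + 2)/(3*k**2 - 8*k + 1) gives s_k = (-3*k**2 + 2*k - 2)/2**k.
Verify: (3*k**2 - 8*k + 1)/(2*2**k) matches t_k.
Sum = s_(8) − s_(1); s_(8) = -89/128, s_(1) = -3/2 ⇒ 103/128.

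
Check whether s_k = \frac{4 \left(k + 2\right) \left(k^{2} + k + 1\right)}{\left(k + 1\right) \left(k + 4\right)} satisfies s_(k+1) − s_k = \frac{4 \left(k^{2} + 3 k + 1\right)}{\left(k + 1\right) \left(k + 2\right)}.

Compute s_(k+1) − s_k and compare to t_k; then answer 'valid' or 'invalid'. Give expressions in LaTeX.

Invalid: residual \frac{16 \left(- 2 k^{2} - 5 k - 1\right)}{k^{4} + 12 k^{3} + 49 k^{2} + 78 k + 40} ≠ 0.

s_(k+1) = 4*(k + 3)*(k + (k + 1)**2 + 2)/((k + 2)*(k + 5))
s_(k+1) − s_k = 4*(k**4 + 12*k**3 + 40*k**2 + 49*k + 16)/(k**4 + 12*k**3 + 49*k**2 + 78*k + 40)
(s_(k+1) − s_k) − t_k = 16*(-2*k**2 - 5*k - 1)/(k**4 + 12*k**3 + 49*k**2 + 78*k + 40)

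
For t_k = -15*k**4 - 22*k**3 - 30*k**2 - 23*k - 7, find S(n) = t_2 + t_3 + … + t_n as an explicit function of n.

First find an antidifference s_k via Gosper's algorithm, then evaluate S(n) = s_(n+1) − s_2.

Step 1: r(k) = (15*k**4 + 82*k**3 + 186*k**2 + 209*k + 97)/(15*k**4 + 22*k**3 + 30*k**2 + 23*k + 7).
A = 1, B = 1, C = k**4 + 22*k**3/15 + 2*k**2 + 23*k/15 + 7/15.
f must satisfy (1)·f(k+1) − (1)·f(k) = k**4 + 22*k**3/15 + 2*k**2 + 23*k/15 + 7/15.
deg f ≤ 5 (via 0,0,4).
A polynomial solution: f(k) = k**2*(3*k**3 - 2*k**2 + 4*k + 2)/15.
R(k) = B(k−1)·f(k)/C(k) = k**2*(3*k**3 - 2*k**2 + 4*k + 2)/(15*k**4 + 22*k**3 + 30*k**2 + 23*k + 7); s_k = R·t_k = k**2*(-3*k**3 + 2*k**2 - 4*k - 2).
s_(k+1) − s_k = -15*k**4 - 22*k**3 - 30*k**2 - 23*k - 7 = t_k.
Telescope: S(n) = s_(n+1) − s_(2) = -3*n**5 - 13*n**4 - 26*n**3 - 32*n**2 - 23*n - 7 − (-104) = -3*n**5 - 13*n**4 - 26*n**3 - 32*n**2 - 23*n + 97.

S(n) = -3*n**5 - 13*n**4 - 26*n**3 - 32*n**2 - 23*n + 97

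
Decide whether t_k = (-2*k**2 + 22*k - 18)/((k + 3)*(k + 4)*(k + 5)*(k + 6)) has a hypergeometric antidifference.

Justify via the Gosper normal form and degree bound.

Yes. s_k = -k*(k**2 - 18*k + 107)/(15*(k + 3)*(k + 4)*(k + 5)).

Compute t_(k+1)/t_k: get -(k + 3)*(11*k - (k + 1)**2 + 2)/((k + 7)*(k**2 - 11*k + 9)).
Factor: A=k + 3; B=k + 7; C=k**2 - 11*k + 9.
Need (k + 3)·f(k+1) − (k + 6)·f(k) = k**2 - 11*k + 9.
Degrees (1,1,2) ⇒ d ≤ 3.
Solving with deg f ≤ 3: f(k) = k*(k**2 - 18*k + 107)/30.
Get s_k = R·t_k = -k*(k**2 - 18*k + 107)/(15*(k + 3)*(k + 4)*(k + 5)) with R(k) = B(k−1)f(k)/C(k) = k*(k + 6)*(k**2 - 18*k + 107)/(30*(k**2 - 11*k + 9)).
s_(k+1) − s_k = 2*(-k**2 + 11*k - 9)/(k**4 + 18*k**3 + 119*k**2 + 342*k + 360) = t_k.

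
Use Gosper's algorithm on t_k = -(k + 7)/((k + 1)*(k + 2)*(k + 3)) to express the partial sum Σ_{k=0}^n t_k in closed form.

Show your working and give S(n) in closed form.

S(n) = (-2*n**2 - 9*n - 7)/(n**2 + 5*n + 6)

Compute t_(k+1)/t_k: get (k + 1)*(k + 8)/((k + 4)*(k + 7)).
So A=k + 1 and B=k + 4, with C=k + 7.
Key eq: (k + 1)·f(k+1) = (k + 3)·f(k) + (k + 7).
From deg A=1, deg B=1, deg C=1: d=2.
Match coefficients ⇒ f(k) = k*(2*k + 5).
R(k) = B(k−1)·f(k)/C(k) = k*(k + 3)*(2*k + 5)/(k + 7); s_k = R·t_k = k*(-2*k - 5)/((k + 1)*(k + 2)).
Check: Δs_k = (-k - 7)/(k**3 + 6*k**2 + 11*k + 6). ✓
Evaluate: s_(n+1) = (-2*n**2 - 9*n - 7)/(n**2 + 5*n + 6); subtract s_(0) = 0 ⇒ S(n) = (-2*n**2 - 9*n - 7)/(n**2 + 5*n + 6).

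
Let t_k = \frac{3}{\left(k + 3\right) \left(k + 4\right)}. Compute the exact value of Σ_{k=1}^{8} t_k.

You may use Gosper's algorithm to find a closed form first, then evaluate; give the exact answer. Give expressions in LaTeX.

Σ = 1/2

The ratio is (k + 3)/(k + 5).
Gosper form: A/B · C(k+1)/C(k) with A=k + 3, B=k + 5, C=1.
f must satisfy (k + 3)·f(k+1) − (k + 4)·f(k) = 1.
Degrees (1,1,0) ⇒ d ≤ 1.
A polynomial solution: f(k) = k/3.
Get s_k = R·t_k = k/(k + 3) with R(k) = B(k−1)f(k)/C(k) = k*(k + 4)/3.
Verify: 3/(k**2 + 7*k + 12) matches t_k.
Sum = s_(9) − s_(1); s_(9) = 3/4, s_(1) = 1/4 ⇒ 1/2.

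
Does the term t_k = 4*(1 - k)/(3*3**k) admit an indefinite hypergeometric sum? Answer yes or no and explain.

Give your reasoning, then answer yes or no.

t_(k+1)/t_k = k/(3*(k - 1)).
Gosper form: A/B · C(k+1)/C(k) with A=1/3, B=1, C=k - 1.
Key eq: (1/3)·f(k+1) = (1)·f(k) + (k - 1).
Degrees (0,0,1) ⇒ d ≤ 1.
A polynomial solution: f(k) = -3*(2*k - 1)/4.
Then R = B(k−1)f/C = -3*(2*k - 1)/(4*(k - 1)), so s_k = R(k)·t_k = (2*k - 1)/3**k.
s_(k+1) − s_k = 4*(1 - k)/(3*3**k) = t_k.

Yes. s_k = (2*k - 1)/3**k.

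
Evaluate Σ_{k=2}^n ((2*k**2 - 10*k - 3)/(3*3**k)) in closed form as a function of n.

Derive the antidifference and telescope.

r(k) = (2*k**2 - 6*k - 11)/(3*(2*k**2 - 10*k - 3)) after simplifying.
Gosper form: A/B · C(k+1)/C(k) with A=1/3, B=1, C=k**2 - 5*k - 3/2.
Key eq: (1/3)·f(k+1) = (1)·f(k) + (k**2 - 5*k - 3/2).
deg f ≤ 2 (via 0,0,2).
Solving with deg f ≤ 2: f(k) = -3*(k**2 - 4*k - 3)/2.
Then R = B(k−1)f/C = -3*(k**2 - 4*k - 3)/(2*k**2 - 10*k - 3), so s_k = R(k)·t_k = (-k**2 + 4*k + 3)/3**k.
s_(k+1) − s_k = (2*k**2 - 10*k - 3)/(3*3**k) = t_k.
s_(n+1) = 3**(-n - 1)*(-n**2 + 2*n + 6) and s_(2) = 7/9, so S(n) = 3**(-n - 2)*(-7*3**n - 3*n**2 + 6*n + 18).

S(n) = 3**(-n - 2)*(-7*3**n - 3*n**2 + 6*n + 18)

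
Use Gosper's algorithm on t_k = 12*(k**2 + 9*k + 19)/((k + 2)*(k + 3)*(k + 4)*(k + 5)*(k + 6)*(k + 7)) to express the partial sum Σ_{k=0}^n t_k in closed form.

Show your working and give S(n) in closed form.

S(n) = (n**3 + 15*n**2 + 71*n + 57)/(12*(n**3 + 15*n**2 + 71*n + 105))

Compute t_(k+1)/t_k: get (k + 2)*(9*k + (k + 1)**2 + 28)/((k + 8)*(k**2 + 9*k + 19)).
So A=k + 2 and B=k + 8, with C=k**2 + 9*k + 19.
Set up (k + 2)·f(k+1) − (k + 7)·f(k) − (k**2 + 9*k + 19) = 0.
Bound: deg f ≤ 5.
Solving with deg f ≤ 5: f(k) = k*(k + 3)*(k + 5)*(k**2 + 12*k + 44)/144.
Certificate R = B(k−1)f/C = k*(k + 3)*(k + 5)*(k + 7)*(k**2 + 12*k + 44)/(144*(k**2 + 9*k + 19)) gives s_k = k*(k**2 + 12*k + 44)/(12*(k**3 + 12*k**2 + 44*k + 48)).
Δs = 12*(k**2 + 9*k + 19)/(k**6 + 27*k**5 + 295*k**4 + 1665*k**3 + 5104*k**2 + 8028*k + 5040), as required.
Telescope: S(n) = s_(n+1) − s_(0) = (n**3 + 15*n**2 + 71*n + 57)/(12*(n**3 + 15*n**2 + 71*n + 105)) − (0) = (n**3 + 15*n**2 + 71*n + 57)/(12*(n**3 + 15*n**2 + 71*n + 105)).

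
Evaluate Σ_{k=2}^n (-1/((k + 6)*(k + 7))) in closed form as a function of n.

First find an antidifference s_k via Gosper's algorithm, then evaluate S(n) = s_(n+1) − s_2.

S(n) = (1 - n)/(8*(n + 7))

The ratio is (k + 6)/(k + 8).
Gosper form: A/B · C(k+1)/C(k) with A=k + 6, B=k + 8, C=1.
Need (k + 6)·f(k+1) − (k + 7)·f(k) = 1.
d = 1 from the (1,1,0) case.
Solve for f: f(k) = k/6 (degree 1 ≤ 1).
Get s_k = R·t_k = -k/(6*k + 36) with R(k) = B(k−1)f(k)/C(k) = k*(k + 7)/6.
Check: Δs_k = -1/(k**2 + 13*k + 42). ✓
Σ_(k=2)^n t_k = s_(n+1) − s_(2) = ((-n - 1)/(6*(n + 7))) − (-1/24), i.e. (1 - n)/(8*(n + 7)).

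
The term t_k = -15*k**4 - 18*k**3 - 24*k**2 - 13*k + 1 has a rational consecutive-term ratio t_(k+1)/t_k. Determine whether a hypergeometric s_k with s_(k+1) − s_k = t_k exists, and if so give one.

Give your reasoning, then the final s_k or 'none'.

s_k = k*(-3*k**4 + 3*k**3 - 4*k**2 + k + 4)

r(k) = (15*k**4 + 78*k**3 + 168*k**2 + 175*k + 69)/(15*k**4 + 18*k**3 + 24*k**2 + 13*k - 1) after simplifying.
Take A(k)=1, B(k)=1, C(k)=k**4 + 6*k**3/5 + 8*k**2/5 + 13*k/15 - 1/15.
Set up (1)·f(k+1) − (1)·f(k) − (k**4 + 6*k**3/5 + 8*k**2/5 + 13*k/15 - 1/15) = 0.
deg f ≤ 5 (via 0,0,4).
Solve for f: f(k) = k*(3*k**4 - 3*k**3 + 4*k**2 - k - 4)/15 (degree 5 ≤ 5).
So s_k = (B(k−1)f/C)·t_k = (k*(3*k**4 - 3*k**3 + 4*k**2 - k - 4)/(15*k**4 + 18*k**3 + 24*k**2 + 13*k - 1))·t_k = k*(-3*k**4 + 3*k**3 - 4*k**2 + k + 4).
Verify: -15*k**4 - 18*k**3 - 24*k**2 - 13*k + 1 matches t_k.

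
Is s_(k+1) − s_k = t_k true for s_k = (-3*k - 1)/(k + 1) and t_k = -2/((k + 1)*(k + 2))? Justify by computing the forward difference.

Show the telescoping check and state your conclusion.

valid; difference matches t_k

s_(k+1) = (-3*k - 4)/(k + 2)
s_(k+1) − s_k = -2/(k**2 + 3*k + 2)
(s_(k+1) − s_k) − t_k = 0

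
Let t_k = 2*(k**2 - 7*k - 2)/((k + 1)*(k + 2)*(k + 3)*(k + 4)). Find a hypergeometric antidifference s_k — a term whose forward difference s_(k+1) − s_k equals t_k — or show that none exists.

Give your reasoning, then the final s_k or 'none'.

s_k = k*(-k**2 - 12*k + 1)/(3*(k + 1)*(k + 2)*(k + 3))

Compute t_(k+1)/t_k: get (k + 1)*(7*k - (k + 1)**2 + 9)/((k + 5)*(-k**2 + 7*k + 2)).
Normal form (A,B,C) = (k + 1, k + 5, k**2 - 7*k - 2).
Solve (k + 1)·f(k+1) − (k + 4)·f(k) = k**2 - 7*k - 2.
deg f ≤ 3 (via 1,1,2).
Solving with deg f ≤ 3: f(k) = -k*(k**2 + 12*k - 1)/6.
R(k) = B(k−1)·f(k)/C(k) = -k*(k + 4)*(k**2 + 12*k - 1)/(6*(k**2 - 7*k - 2)); s_k = R·t_k = k*(-k**2 - 12*k + 1)/(3*(k + 1)*(k + 2)*(k + 3)).
Check: Δs_k = 2*(k**2 - 7*k - 2)/(k**4 + 10*k**3 + 35*k**2 + 50*k + 24). ✓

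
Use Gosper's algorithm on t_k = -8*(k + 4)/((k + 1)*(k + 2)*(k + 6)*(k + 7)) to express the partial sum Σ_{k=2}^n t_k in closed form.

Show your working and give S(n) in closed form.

Ratio r(k) = (k + 1)*(k + 5)*(k + 6)/((k + 3)*(k + 4)*(k + 8)).
Gosper form: A/B · C(k+1)/C(k) with A=k + 1, B=k + 8, C=k**4 + 16*k**3 + 95*k**2 + 248*k + 240.
Set up (k + 1)·f(k+1) − (k + 7)·f(k) − (k**4 + 16*k**3 + 95*k**2 + 248*k + 240) = 0.
Degrees (1,1,4) ⇒ d ≤ 6.
Coefficient equations give f(k) = k*(k + 2)*(k + 3)*(k + 4)*(k + 5)*(k + 7)/12.
Certificate R = B(k−1)f/C = k*(k + 2)*(k + 7)**2/(12*(k + 4)) gives s_k = 2*k*(-k - 7)/(3*(k**2 + 7*k + 6)).
Δs = 8*(-k - 4)/(k**4 + 16*k**3 + 83*k**2 + 152*k + 84), as required.
Evaluate: s_(n+1) = 2*(-n**2 - 9*n - 8)/(3*(n**2 + 9*n + 14)); subtract s_(2) = -1/2 ⇒ S(n) = (-n**2 - 9*n + 10)/(6*(n**2 + 9*n + 14)).

S(n) = (-n**2 - 9*n + 10)/(6*(n**2 + 9*n + 14))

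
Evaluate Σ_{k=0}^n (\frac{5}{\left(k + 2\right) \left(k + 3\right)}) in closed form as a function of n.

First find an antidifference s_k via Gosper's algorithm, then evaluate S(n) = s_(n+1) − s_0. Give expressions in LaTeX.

S(n) = \frac{5 \left(n + 1\right)}{2 \left(n + 3\right)}

The ratio is (k + 2)/(k + 4).
Gosper form: A/B · C(k+1)/C(k) with A=k + 2, B=k + 4, C=1.
Solve (k + 2)·f(k+1) − (k + 3)·f(k) = 1.
deg f ≤ 1 (via 1,1,0).
Match coefficients ⇒ f(k) = k/2.
Certificate R = B(k−1)f/C = k*(k + 3)/2 gives s_k = 5*k/(2*(k + 2)).
Check: Δs_k = 5/(k**2 + 5*k + 6). ✓
s_(n+1) = 5*(n + 1)/(2*(n + 3)) and s_(0) = 0, so S(n) = 5*(n + 1)/(2*(n + 3)).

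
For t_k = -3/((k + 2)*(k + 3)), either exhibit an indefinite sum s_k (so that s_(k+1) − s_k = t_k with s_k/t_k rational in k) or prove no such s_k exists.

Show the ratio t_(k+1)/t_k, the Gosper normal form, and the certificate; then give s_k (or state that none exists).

s_k = -3*k/(2*k + 4)

The ratio is (k + 2)/(k + 4).
Normal form (A,B,C) = (k + 2, k + 4, 1).
Solve (k + 2)·f(k+1) − (k + 3)·f(k) = 1.
Bound: deg f ≤ 1.
Solve for f: f(k) = k/2 (degree 1 ≤ 1).
Certificate R = B(k−1)f/C = k*(k + 3)/2 gives s_k = -3*k/(2*k + 4).
Δs = -3/(k**2 + 5*k + 6), as required.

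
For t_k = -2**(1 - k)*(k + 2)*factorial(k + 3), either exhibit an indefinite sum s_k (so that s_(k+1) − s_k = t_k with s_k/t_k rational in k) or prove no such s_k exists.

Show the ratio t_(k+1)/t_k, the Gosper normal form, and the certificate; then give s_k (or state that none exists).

s_k = -2**(2 - k)*factorial(k + 3)

Step 1: r(k) = (k + 3)*(k + 4)/(2*(k + 2)).
Factor: A=k/2 + 2; B=1; C=k + 2.
Key eq: (k/2 + 2)·f(k+1) = (1)·f(k) + (k + 2).
Bound: deg f ≤ 0.
Coefficient equations give f(k) = 2.
Get s_k = R·t_k = -2**(2 - k)*factorial(k + 3) with R(k) = B(k−1)f(k)/C(k) = 2/(k + 2).
Δs = -2**(1 - k)*(k + 2)*factorial(k + 3), as required.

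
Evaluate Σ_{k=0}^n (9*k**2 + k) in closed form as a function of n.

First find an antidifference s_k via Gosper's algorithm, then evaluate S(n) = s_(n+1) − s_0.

S(n) = n*(3*n**2 + 5*n + 2)

The ratio is (k + 9*(k + 1)**2 + 1)/(k*(9*k + 1)).
So A=1 and B=1, with C=k**2 + k/9.
f must satisfy (1)·f(k+1) − (1)·f(k) = k**2 + k/9.
Degrees (0,0,2) ⇒ d ≤ 3.
Solve for f: f(k) = k*(k - 1)*(3*k - 1)/9 (degree 3 ≤ 3).
R(k) = B(k−1)·f(k)/C(k) = (k - 1)*(3*k - 1)/(9*k + 1); s_k = R·t_k = k*(3*k**2 - 4*k + 1).
Δs = k*(9*k + 1), as required.
Σ_(k=0)^n t_k = s_(n+1) − s_(0) = (n*(3*n**2 + 5*n + 2)) − (0), i.e. n*(3*n**2 + 5*n + 2).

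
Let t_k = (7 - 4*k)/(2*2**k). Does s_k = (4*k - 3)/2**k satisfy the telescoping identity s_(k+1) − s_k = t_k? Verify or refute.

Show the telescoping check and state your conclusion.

Valid — Δs_k = t_k.

s_(k+1) = (4*k + 1)/(2*2**k)
s_(k+1) − s_k = (7 - 4*k)/(2*2**k)
(s_(k+1) − s_k) − t_k = 0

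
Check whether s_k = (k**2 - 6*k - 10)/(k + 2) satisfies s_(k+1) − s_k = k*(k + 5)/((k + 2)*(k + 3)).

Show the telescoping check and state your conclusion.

s_(k+1) = (k**2 - 4*k - 15)/(k + 3)
s_(k+1) − s_k = k*(k + 5)/(k**2 + 5*k + 6)
(s_(k+1) − s_k) − t_k = 0

valid (s_(k+1) − s_k reduces to t_k)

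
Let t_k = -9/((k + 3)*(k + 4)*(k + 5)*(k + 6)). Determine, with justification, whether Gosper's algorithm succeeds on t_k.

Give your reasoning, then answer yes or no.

Yes. s_k = k*(-k**2 - 12*k - 47)/(20*(k + 3)*(k + 4)*(k + 5)).

Step 1: r(k) = (k + 3)/(k + 7).
Normal form (A,B,C) = (k + 3, k + 7, 1).
Need (k + 3)·f(k+1) − (k + 6)·f(k) = 1.
Bound: deg f ≤ 3.
Coefficient equations give f(k) = k*(k**2 + 12*k + 47)/180.
Get s_k = R·t_k = k*(-k**2 - 12*k - 47)/(20*(k + 3)*(k + 4)*(k + 5)) with R(k) = B(k−1)f(k)/C(k) = k*(k + 6)*(k**2 + 12*k + 47)/180.
Verify: -9/(k**4 + 18*k**3 + 119*k**2 + 342*k + 360) matches t_k.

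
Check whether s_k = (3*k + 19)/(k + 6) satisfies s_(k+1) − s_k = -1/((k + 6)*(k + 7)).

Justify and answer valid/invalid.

Valid — Δs_k = t_k.

s_(k+1) = (3*k + 22)/(k + 7)
s_(k+1) − s_k = -1/(k**2 + 13*k + 42)
(s_(k+1) − s_k) − t_k = 0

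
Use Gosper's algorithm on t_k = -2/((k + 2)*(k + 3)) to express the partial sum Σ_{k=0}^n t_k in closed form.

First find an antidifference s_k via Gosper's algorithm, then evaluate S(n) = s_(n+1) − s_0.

S(n) = (-n - 1)/(n + 3)

The ratio is (k + 2)/(k + 4).
So A=k + 2 and B=k + 4, with C=1.
Set up (k + 2)·f(k+1) − (k + 3)·f(k) − (1) = 0.
Bound: deg f ≤ 1.
Match coefficients ⇒ f(k) = k/2.
R(k) = B(k−1)·f(k)/C(k) = k*(k + 3)/2; s_k = R·t_k = -k/(k + 2).
Verify: -2/(k**2 + 5*k + 6) matches t_k.
Evaluate: s_(n+1) = (-n - 1)/(n + 3); subtract s_(0) = 0 ⇒ S(n) = (-n - 1)/(n + 3).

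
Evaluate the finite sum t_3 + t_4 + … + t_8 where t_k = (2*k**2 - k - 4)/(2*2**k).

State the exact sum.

The ratio is (k - 2*(k + 1)**2 + 5)/(2*(-2*k**2 + k + 4)).
A = 1/2, B = 1, C = k**2 - k/2 - 2.
Need (1/2)·f(k+1) − (1)·f(k) = k**2 - k/2 - 2.
Degrees (0,0,2) ⇒ d ≤ 2.
Solve for f: f(k) = -(k + 1)*(2*k + 1) (degree 2 ≤ 2).
Get s_k = R·t_k = (-2*k**2 - 3*k - 1)/2**k with R(k) = B(k−1)f(k)/C(k) = -2*(k + 1)*(2*k + 1)/(2*k**2 - k - 4).
s_(k+1) − s_k = (2*k**2 - k - 4)/(2*2**k) = t_k.
Telescoping: Σ = s_(9) − s_(3) = -95/256 − (-7/2) = 801/256.

Σ = 801/256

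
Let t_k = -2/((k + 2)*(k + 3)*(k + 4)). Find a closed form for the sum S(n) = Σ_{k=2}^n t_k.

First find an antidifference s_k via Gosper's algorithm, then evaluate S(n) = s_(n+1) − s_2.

Compute t_(k+1)/t_k: get (k + 2)/(k + 5).
Factor: A=k + 2; B=k + 5; C=1.
f must satisfy (k + 2)·f(k+1) − (k + 4)·f(k) = 1.
deg f ≤ 2 (via 1,1,0).
Coefficient equations give f(k) = k*(k + 5)/12.
Certificate R = B(k−1)f/C = k*(k + 4)*(k + 5)/12 gives s_k = k*(-k - 5)/(6*(k + 2)*(k + 3)).
Δs = -2/(k**3 + 9*k**2 + 26*k + 24), as required.
Telescope: S(n) = s_(n+1) − s_(2) = (-n**2 - 7*n - 6)/(6*(n**2 + 7*n + 12)) − (-7/60) = (-n**2 - 7*n + 8)/(20*(n**2 + 7*n + 12)).

S(n) = (-n**2 - 7*n + 8)/(20*(n**2 + 7*n + 12))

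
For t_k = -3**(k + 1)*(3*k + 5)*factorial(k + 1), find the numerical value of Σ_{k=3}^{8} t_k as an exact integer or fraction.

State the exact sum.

Σ = -214277009256

t_(k+1)/t_k = 3*(k + 2)*(3*k + 8)/(3*k + 5).
Take A(k)=3*k + 6, B(k)=1, C(k)=k + 5/3.
Set up (3*k + 6)·f(k+1) − (1)·f(k) − (k + 5/3) = 0.
From deg A=1, deg B=0, deg C=1: d=0.
Coefficient equations give f(k) = 1/3.
R(k) = B(k−1)·f(k)/C(k) = 1/(3*k + 5); s_k = R·t_k = -3**(k + 1)*factorial(k + 1).
s_(k+1) − s_k = -3**(k + 1)*(3*k + 5)*factorial(k + 1) = t_k.
Evaluate s at k=9 and k=3: -214277011200 and -1944; difference -214277009256.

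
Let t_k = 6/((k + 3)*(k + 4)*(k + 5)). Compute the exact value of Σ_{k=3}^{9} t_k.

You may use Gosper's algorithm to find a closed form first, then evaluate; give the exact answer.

t_(k+1)/t_k = (k + 3)/(k + 6).
Gosper form: A/B · C(k+1)/C(k) with A=k + 3, B=k + 6, C=1.
Solve (k + 3)·f(k+1) − (k + 5)·f(k) = 1.
Bound: deg f ≤ 2.
Solve for f: f(k) = k*(k + 7)/24 (degree 2 ≤ 2).
Then R = B(k−1)f/C = k*(k + 5)*(k + 7)/24, so s_k = R(k)·t_k = k*(k + 7)/(4*(k + 3)*(k + 4)).
Check: Δs_k = 6/(k**3 + 12*k**2 + 47*k + 60). ✓
Evaluate s at k=10 and k=3: 85/364 and 5/28; difference 5/91.

Σ = 5/91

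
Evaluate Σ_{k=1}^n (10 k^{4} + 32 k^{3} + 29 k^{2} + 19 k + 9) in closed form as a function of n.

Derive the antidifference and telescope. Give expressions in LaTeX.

S(n) = n \left(2 n^{4} + 13 n^{3} + 29 n^{2} + 32 n + 23\right)

Step 1: r(k) = (10*k**4 + 72*k**3 + 185*k**2 + 213*k + 99)/(10*k**4 + 32*k**3 + 29*k**2 + 19*k + 9).
A = 1, B = 1, C = k**4 + 16*k**3/5 + 29*k**2/10 + 19*k/10 + 9/10.
f must satisfy (1)·f(k+1) − (1)·f(k) = k**4 + 16*k**3/5 + 29*k**2/10 + 19*k/10 + 9/10.
deg f ≤ 5 (via 0,0,4).
Solving with deg f ≤ 5: f(k) = k*(2*k**4 + 3*k**3 - 3*k**2 + 3*k + 4)/10.
So s_k = (B(k−1)f/C)·t_k = (k*(2*k**4 + 3*k**3 - 3*k**2 + 3*k + 4)/(10*k**4 + 32*k**3 + 29*k**2 + 19*k + 9))·t_k = k*(2*k**4 + 3*k**3 - 3*k**2 + 3*k + 4).
Verify: 10*k**4 + 32*k**3 + 29*k**2 + 19*k + 9 matches t_k.
Evaluate: s_(n+1) = 2*n**5 + 13*n**4 + 29*n**3 + 32*n**2 + 23*n + 9; subtract s_(1) = 9 ⇒ S(n) = n*(2*n**4 + 13*n**3 + 29*n**2 + 32*n + 23).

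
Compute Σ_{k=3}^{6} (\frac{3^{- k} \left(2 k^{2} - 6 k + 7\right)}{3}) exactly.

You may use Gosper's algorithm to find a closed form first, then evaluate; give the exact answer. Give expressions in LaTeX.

Compute t_(k+1)/t_k: get (2*k**2 - 2*k + 3)/(3*(2*k**2 - 6*k + 7)).
Take A(k)=1/3, B(k)=1, C(k)=k**2 - 3*k + 7/2.
Set up (1/3)·f(k+1) − (1)·f(k) − (k**2 - 3*k + 7/2) = 0.
Bound: deg f ≤ 2.
Solve for f: f(k) = -3*(k**2 - 2*k + 3)/2 (degree 2 ≤ 2).
Get s_k = R·t_k = (-k**2 + 2*k - 3)/3**k with R(k) = B(k−1)f(k)/C(k) = -3*(k**2 - 2*k + 3)/(2*k**2 - 6*k + 7).
s_(k+1) − s_k = (2*k**2 - 6*k + 7)/(3*3**k) = t_k.
Σ_(k=3)^(6) t_k = s_(7) − s_(3) = -38/2187 − (-2/9) = 448/2187.

Σ = 448/2187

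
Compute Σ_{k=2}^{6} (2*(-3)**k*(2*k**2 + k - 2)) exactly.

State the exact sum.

Σ = 89676

t_(k+1)/t_k = 3*(-k - 2*(k + 1)**2 + 1)/(2*k**2 + k - 2).
Normal form (A,B,C) = (-3, 1, k**2 + k/2 - 1).
Solve (-3)·f(k+1) − (1)·f(k) = k**2 + k/2 - 1.
Bound: deg f ≤ 2.
Coefficient equations give f(k) = -(k**2 - k - 1)/4.
Get s_k = R·t_k = (-3)**k*(-k**2 + k + 1) with R(k) = B(k−1)f(k)/C(k) = -(k**2 - k - 1)/(2*(2*k**2 + k - 2)).
Check: Δs_k = 2*(-3)**k*(2*k**2 + k - 2). ✓
Evaluate s at k=7 and k=2: 89667 and -9; difference 89676.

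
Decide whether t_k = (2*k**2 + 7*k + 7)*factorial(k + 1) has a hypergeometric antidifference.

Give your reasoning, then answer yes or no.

Yes. s_k = (2*k + 3)*factorial(k + 1).

Compute t_(k+1)/t_k: get (k + 2)*(7*k + 2*(k + 1)**2 + 14)/(2*k**2 + 7*k + 7).
Normal form (A,B,C) = (k + 2, 1, k**2 + 7*k/2 + 7/2).
Set up (k + 2)·f(k+1) − (1)·f(k) − (k**2 + 7*k/2 + 7/2) = 0.
From deg A=1, deg B=0, deg C=2: d=1.
Solving with deg f ≤ 1: f(k) = (2*k + 3)/2.
Then R = B(k−1)f/C = (2*k + 3)/(2*k**2 + 7*k + 7), so s_k = R(k)·t_k = (2*k + 3)*factorial(k + 1).
Check: Δs_k = (2*k**2 + 7*k + 7)*factorial(k + 1). ✓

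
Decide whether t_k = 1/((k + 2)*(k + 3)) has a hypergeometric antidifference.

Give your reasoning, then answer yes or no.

Ratio r(k) = (k + 2)/(k + 4).
Take A(k)=k + 2, B(k)=k + 4, C(k)=1.
Key eq: (k + 2)·f(k+1) = (k + 3)·f(k) + (1).
d = 1 from the (1,1,0) case.
Coefficient equations give f(k) = k/2.
Get s_k = R·t_k = k/(2*(k + 2)) with R(k) = B(k−1)f(k)/C(k) = k*(k + 3)/2.
Verify: 1/(k**2 + 5*k + 6) matches t_k.

Yes. s_k = k/(2*(k + 2)).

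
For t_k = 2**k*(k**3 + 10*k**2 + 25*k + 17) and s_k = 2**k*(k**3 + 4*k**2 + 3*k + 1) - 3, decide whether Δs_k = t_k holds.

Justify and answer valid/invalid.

s_(k+1) = 2**(k + 1)*(3*k + (k + 1)**3 + 4*(k + 1)**2 + 4) - 3
s_(k+1) − s_k = 2**k*(k**3 + 10*k**2 + 25*k + 17)
(s_(k+1) − s_k) − t_k = 0

Valid: the claim telescopes to t_k.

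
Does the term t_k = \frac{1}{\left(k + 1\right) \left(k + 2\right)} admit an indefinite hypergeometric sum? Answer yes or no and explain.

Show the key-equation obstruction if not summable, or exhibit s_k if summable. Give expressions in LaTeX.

The ratio is (k + 1)/(k + 3).
A = k + 1, B = k + 3, C = 1.
Solve (k + 1)·f(k+1) − (k + 2)·f(k) = 1.
Bound: deg f ≤ 1.
A polynomial solution: f(k) = k.
Certificate R = B(k−1)f/C = k*(k + 2) gives s_k = k/(k + 1).
s_(k+1) − s_k = 1/(k**2 + 3*k + 2) = t_k.

Yes. s_k = \frac{k}{k + 1}.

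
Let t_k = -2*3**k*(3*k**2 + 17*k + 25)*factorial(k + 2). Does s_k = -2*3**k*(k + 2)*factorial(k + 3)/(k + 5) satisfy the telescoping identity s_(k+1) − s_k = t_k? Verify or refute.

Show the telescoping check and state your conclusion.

s_(k+1) = -6*3**k*(k + 3)*factorial(k + 4)/(k + 6)
s_(k+1) − s_k = -2*3**k*(3*k**3 + 35*k**2 + 133*k + 168)*factorial(k + 3)/((k + 5)*(k + 6))
(s_(k+1) − s_k) − t_k = 4*3**k*(3*k**3 + 32*k**2 + 109*k + 123)*factorial(k + 2)/((k + 5)*(k + 6))

Invalid: residual 4*3**k*(3*k**3 + 32*k**2 + 109*k + 123)*factorial(k + 2)/((k + 5)*(k + 6)) ≠ 0.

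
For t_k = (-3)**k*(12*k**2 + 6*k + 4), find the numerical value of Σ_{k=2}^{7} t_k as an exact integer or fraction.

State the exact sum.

Σ = -1108746

Compute t_(k+1)/t_k: get 3*(-6*k**2 - 15*k - 11)/(6*k**2 + 3*k + 2).
So A=-3 and B=1, with C=k**2 + k/2 + 1/3.
Need (-3)·f(k+1) − (1)·f(k) = k**2 + k/2 + 1/3.
deg f ≤ 2 (via 0,0,2).
Coefficient equations give f(k) = -(3*k**2 - 3*k + 1)/12.
Then R = B(k−1)f/C = -(3*k**2 - 3*k + 1)/(2*(6*k**2 + 3*k + 2)), so s_k = R(k)·t_k = (-3)**k*(-3*k**2 + 3*k - 1).
s_(k+1) − s_k = (-3)**k*(12*k**2 + 6*k + 4) = t_k.
Evaluate s at k=8 and k=2: -1108809 and -63; difference -1108746.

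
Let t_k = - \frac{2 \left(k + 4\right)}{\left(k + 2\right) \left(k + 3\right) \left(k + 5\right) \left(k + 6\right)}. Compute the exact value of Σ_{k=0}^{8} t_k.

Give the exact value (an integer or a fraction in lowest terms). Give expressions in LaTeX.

Step 1: r(k) = (k + 2)*(k + 5)**2/((k + 4)**2*(k + 7)).
So A=k + 2 and B=k + 7, with C=k**2 + 8*k + 16.
Need (k + 2)·f(k+1) − (k + 6)·f(k) = k**2 + 8*k + 16.
Degrees (1,1,2) ⇒ d ≤ 4.
Match coefficients ⇒ f(k) = k*(k + 3)*(k + 4)*(k + 7)/20.
Get s_k = R·t_k = k*(-k - 7)/(10*(k**2 + 7*k + 10)) with R(k) = B(k−1)f(k)/C(k) = k*(k + 3)*(k + 6)*(k + 7)/(20*(k + 4)).
s_(k+1) − s_k = 2*(-k - 4)/(k**4 + 16*k**3 + 91*k**2 + 216*k + 180) = t_k.
Telescoping: Σ = s_(9) − s_(0) = -36/385 − (0) = -36/385.

Σ = -36/385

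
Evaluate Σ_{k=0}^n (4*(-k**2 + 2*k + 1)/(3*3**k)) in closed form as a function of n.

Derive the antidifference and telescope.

t_(k+1)/t_k = (k**2 - 2)/(3*(k**2 - 2*k - 1)).
Gosper form: A/B · C(k+1)/C(k) with A=1/3, B=1, C=k**2 - 2*k - 1.
Need (1/3)·f(k+1) − (1)·f(k) = k**2 - 2*k - 1.
Bound: deg f ≤ 2.
Solve for f: f(k) = -3*(k**2 - k - 1)/2 (degree 2 ≤ 2).
Certificate R = B(k−1)f/C = -3*(k**2 - k - 1)/(2*(k**2 - 2*k - 1)) gives s_k = 2*(k**2 - k - 1)/3**k.
Δs = 4*(-k**2 + 2*k + 1)/(3*3**k), as required.
s_(n+1) = 2*3**(-n - 1)*(n**2 + n - 1) and s_(0) = -2, so S(n) = 2*(3*3**n + n**2 + n - 1)/(3*3**n).

S(n) = 2*(3*3**n + n**2 + n - 1)/(3*3**n)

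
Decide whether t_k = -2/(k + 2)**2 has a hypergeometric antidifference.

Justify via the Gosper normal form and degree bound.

The ratio is (k + 2)**2/(k + 3)**2.
Factor: A=k**2 + 4*k + 4; B=k**2 + 6*k + 9; C=1.
Solve (k**2 + 4*k + 4)·f(k+1) − (k**2 + 4*k + 4)·f(k) = 1.
Bound: deg f ≤ 0.
f = c0 ⇒ A·f(k+1) − B(k−1)·f(k) − C = -1. The system {-1 = 0} is inconsistent; no antidifference.

No — t_k has no hypergeometric antidifference.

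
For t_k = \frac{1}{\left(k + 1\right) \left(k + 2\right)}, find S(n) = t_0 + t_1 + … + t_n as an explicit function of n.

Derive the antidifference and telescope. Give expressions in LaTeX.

S(n) = \frac{n + 1}{n + 2}

Ratio r(k) = (k + 1)/(k + 3).
Gosper form: A/B · C(k+1)/C(k) with A=k + 1, B=k + 3, C=1.
f must satisfy (k + 1)·f(k+1) − (k + 2)·f(k) = 1.
From deg A=1, deg B=1, deg C=0: d=1.
A polynomial solution: f(k) = k.
So s_k = (B(k−1)f/C)·t_k = (k*(k + 2))·t_k = k/(k + 1).
Verify: 1/(k**2 + 3*k + 2) matches t_k.
Evaluate: s_(n+1) = (n + 1)/(n + 2); subtract s_(0) = 0 ⇒ S(n) = (n + 1)/(n + 2).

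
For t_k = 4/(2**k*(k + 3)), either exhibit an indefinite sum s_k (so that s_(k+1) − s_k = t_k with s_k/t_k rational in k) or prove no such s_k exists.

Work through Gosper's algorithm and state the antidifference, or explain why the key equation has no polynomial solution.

Compute t_(k+1)/t_k: get (k + 3)/(2*(k + 4)).
A = k/2 + 3/2, B = k + 4, C = 1.
Set up (k/2 + 3/2)·f(k+1) − (k + 3)·f(k) − (1) = 0.
d = -1 from the (1,1,0) case.
Bound -1 < 0, so the key equation has no polynomial solution.

not Gosper-summable; s_k does not exist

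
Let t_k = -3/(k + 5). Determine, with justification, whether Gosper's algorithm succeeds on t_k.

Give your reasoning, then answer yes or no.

r(k) = (k + 5)/(k + 6) after simplifying.
Factor: A=k + 5; B=k + 6; C=1.
Key eq: (k + 5)·f(k+1) = (k + 5)·f(k) + (1).
Bound: deg f ≤ 0.
Put f(k) = c0: A·f(k+1) − B(k−1)·f(k) − C = -1; need -1 = 0 — inconsistent ⇒ no f, not summable.

No — t_k has no hypergeometric antidifference.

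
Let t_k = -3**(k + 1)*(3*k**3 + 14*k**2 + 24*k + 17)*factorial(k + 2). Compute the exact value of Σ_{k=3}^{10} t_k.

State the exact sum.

Σ = -403733887638584400

Ratio r(k) = 3*(3*k**4 + 32*k**3 + 130*k**2 + 241*k + 174)/(3*k**3 + 14*k**2 + 24*k + 17).
Gosper form: A/B · C(k+1)/C(k) with A=3*k + 9, B=1, C=k**3 + 14*k**2/3 + 8*k + 17/3.
Need (3*k + 9)·f(k+1) − (1)·f(k) = k**3 + 14*k**2/3 + 8*k + 17/3.
From deg A=1, deg B=0, deg C=3: d=2.
Solve for f: f(k) = (k**2 + 1)/3 (degree 2 ≤ 2).
Get s_k = R·t_k = -3**(k + 1)*(k**2 + 1)*factorial(k + 2) with R(k) = B(k−1)f(k)/C(k) = (k**2 + 1)/(3*k**3 + 14*k**2 + 24*k + 17).
Verify: -3**(k + 1)*(3*k**3 + 14*k**2 + 24*k + 17)*factorial(k + 2) matches t_k.
Telescoping: Σ = s_(11) − s_(3) = -403733887638681600 − (-97200) = -403733887638584400.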